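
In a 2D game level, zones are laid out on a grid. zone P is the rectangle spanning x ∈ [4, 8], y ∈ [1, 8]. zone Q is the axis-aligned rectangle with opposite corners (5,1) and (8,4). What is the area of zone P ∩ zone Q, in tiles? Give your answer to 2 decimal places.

|zone P∩zone Q|: x∈[5,8], y∈[1,4] → 3·3 = 9.

9.00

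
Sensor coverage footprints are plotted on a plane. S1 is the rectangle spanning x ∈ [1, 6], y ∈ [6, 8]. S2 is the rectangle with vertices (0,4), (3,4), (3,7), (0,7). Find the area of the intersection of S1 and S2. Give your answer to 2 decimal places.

|S1∩S2|: x∈[1,3], y∈[6,7] → 2·1 = 2.

2.00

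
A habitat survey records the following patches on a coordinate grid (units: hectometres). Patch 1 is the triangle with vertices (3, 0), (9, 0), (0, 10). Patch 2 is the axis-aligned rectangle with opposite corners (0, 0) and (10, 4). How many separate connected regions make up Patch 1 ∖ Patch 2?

Patch 1 ∖ Patch 2 is a single connected region.

1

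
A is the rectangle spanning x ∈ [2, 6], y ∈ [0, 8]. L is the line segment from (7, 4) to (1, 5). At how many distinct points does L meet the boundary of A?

2

The segment meets the boundary at (2,4.833), (6,4.167).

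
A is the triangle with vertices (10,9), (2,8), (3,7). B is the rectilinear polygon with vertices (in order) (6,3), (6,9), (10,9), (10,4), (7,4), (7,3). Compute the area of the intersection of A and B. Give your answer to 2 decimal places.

The intersection is the polygon with vertices (10,9), (6,7.857), (6,8.5).
By the shoelace formula its area is 1.29.

1.29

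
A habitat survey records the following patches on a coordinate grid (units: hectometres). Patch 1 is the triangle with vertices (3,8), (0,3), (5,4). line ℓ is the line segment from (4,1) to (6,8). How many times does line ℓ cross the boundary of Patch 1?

The segment meets the boundary at (4.909,4.182), (4.848,3.97).

2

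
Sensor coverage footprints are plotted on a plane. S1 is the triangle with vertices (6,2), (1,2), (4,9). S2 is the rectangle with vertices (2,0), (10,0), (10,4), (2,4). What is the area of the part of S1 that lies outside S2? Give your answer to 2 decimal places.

|S1| = 17.5, |S1∩S2| = 7.4286.
|S1 ∖ S2| = |S1| − |S1∩S2| = 17.5 − 7.4286 = 10.07.

10.07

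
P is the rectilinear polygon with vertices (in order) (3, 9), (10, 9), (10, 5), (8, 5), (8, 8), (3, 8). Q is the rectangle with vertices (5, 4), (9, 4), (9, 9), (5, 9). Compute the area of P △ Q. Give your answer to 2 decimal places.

|P| = 13, |Q| = 20, |P∩Q| = 7.
|P △ Q| = |P| + |Q| − 2·|P∩Q| = 13 + 20 − 14 = 19.00.

19.00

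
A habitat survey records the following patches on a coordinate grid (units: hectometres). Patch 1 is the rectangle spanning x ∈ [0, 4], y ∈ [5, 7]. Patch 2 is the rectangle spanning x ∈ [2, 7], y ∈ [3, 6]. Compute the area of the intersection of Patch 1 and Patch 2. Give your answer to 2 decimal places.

|Patch 1∩Patch 2|: x∈[2,4], y∈[5,6] → 2·1 = 2.

2.00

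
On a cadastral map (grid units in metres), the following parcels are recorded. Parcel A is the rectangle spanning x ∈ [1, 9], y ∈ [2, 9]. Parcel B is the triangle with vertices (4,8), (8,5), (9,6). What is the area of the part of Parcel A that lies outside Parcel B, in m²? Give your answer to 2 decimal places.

52.50

|Parcel A| = 56, |Parcel A∩Parcel B| = 3.5.
|Parcel A ∖ Parcel B| = |Parcel A| − |Parcel A∩Parcel B| = 56 − 3.5 = 52.50.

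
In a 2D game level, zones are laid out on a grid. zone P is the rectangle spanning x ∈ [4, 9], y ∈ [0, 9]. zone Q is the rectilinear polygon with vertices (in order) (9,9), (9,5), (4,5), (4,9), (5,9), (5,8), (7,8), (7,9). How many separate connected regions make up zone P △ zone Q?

zone P △ zone Q splits into 2 disjoint pieces (area 25, area 2).

2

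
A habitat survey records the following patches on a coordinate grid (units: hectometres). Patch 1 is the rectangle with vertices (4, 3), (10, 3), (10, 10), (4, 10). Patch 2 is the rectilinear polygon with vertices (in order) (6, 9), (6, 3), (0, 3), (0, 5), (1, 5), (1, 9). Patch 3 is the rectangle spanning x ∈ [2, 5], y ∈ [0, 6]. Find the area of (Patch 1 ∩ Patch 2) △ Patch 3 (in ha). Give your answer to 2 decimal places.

24.00

|Patch 1 ∩ Patch 2| = 12.
|(Patch 1 ∩ Patch 2) ∩ Patch 3| = 3.
|(Patch 1 ∩ Patch 2) △ Patch 3| = 12 + 18 − 6 = 24.00.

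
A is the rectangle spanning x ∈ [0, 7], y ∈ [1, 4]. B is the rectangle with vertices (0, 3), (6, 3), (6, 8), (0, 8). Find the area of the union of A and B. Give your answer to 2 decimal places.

45.00

By inclusion–exclusion:
Individual areas: |A| = 21, |B| = 30.
|A∩B|: x∈[0,6], y∈[3,4] → 6·1 = 6.
|A ∪ B| = 51 − 6 = 45.00.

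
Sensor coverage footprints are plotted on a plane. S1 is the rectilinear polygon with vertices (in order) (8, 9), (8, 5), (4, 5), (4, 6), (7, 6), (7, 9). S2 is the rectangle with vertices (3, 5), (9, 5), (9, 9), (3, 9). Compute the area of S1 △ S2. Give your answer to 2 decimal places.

|S1| = 7, |S2| = 24, |S1∩S2| = 7.
|S1 △ S2| = |S1| + |S2| − 2·|S1∩S2| = 7 + 24 − 14 = 17.00.

17.00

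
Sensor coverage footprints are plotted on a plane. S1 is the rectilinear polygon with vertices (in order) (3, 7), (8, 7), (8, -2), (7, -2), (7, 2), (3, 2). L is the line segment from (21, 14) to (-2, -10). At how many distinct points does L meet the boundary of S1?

2

The segment meets the boundary at (7,-0.609), (8,0.435).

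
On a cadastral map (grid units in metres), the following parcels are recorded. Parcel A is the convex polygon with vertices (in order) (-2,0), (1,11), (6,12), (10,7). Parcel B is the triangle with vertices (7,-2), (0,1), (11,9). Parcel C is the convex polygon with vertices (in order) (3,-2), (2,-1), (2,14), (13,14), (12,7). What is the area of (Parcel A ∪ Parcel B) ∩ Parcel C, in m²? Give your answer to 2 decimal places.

73.92

The region (Parcel A ∪ Parcel B) ∩ Parcel C is the polygon with vertices (6,12), (9.356,7.805), (11,9), (9.286,4.286), (4.2,-0.8), (2,0.143), (2,11.2).
By the shoelace formula its area is 73.92.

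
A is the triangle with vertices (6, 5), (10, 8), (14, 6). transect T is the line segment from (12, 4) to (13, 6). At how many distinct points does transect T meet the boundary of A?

The segment meets the boundary at (12.933,5.867).

1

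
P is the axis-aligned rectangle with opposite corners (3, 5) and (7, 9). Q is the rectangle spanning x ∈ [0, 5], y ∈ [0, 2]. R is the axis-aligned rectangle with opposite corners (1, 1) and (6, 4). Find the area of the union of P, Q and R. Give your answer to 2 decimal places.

37.00

By inclusion–exclusion:
Individual areas: |P| = 16, |Q| = 10, |R| = 15.
|P∩Q| = 0 (no overlap).
|P∩R| = 0 (no overlap).
|Q∩R|: x∈[1,5], y∈[1,2] → 4·1 = 4.
|P∩Q∩R| = 0.
|P ∪ Q ∪ R| = 41 − 4 + 0 = 37.00.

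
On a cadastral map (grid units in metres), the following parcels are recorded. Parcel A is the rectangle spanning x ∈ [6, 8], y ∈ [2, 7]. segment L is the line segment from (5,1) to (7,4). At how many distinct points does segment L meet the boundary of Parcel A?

The segment meets the boundary at (6,2.5).

1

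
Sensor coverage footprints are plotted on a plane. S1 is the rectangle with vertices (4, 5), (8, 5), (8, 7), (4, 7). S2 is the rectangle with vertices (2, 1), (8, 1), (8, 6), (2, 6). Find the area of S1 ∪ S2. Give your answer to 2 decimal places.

34.00

By inclusion–exclusion:
Individual areas: |S1| = 8, |S2| = 30.
|S1∩S2|: x∈[4,8], y∈[5,6] → 4·1 = 4.
|S1 ∪ S2| = 38 − 4 = 34.00.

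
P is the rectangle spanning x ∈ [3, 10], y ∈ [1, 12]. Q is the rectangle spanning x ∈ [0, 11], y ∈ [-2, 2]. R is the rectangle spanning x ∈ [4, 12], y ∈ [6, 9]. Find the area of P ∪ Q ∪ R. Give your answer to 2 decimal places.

120.00

By inclusion–exclusion:
Individual areas: |P| = 77, |Q| = 44, |R| = 24.
|P∩Q|: x∈[3,10], y∈[1,2] → 7·1 = 7.
|P∩R|: x∈[4,10], y∈[6,9] → 6·3 = 18.
|Q∩R| = 0 (no overlap).
|P∩Q∩R| = 0.
|P ∪ Q ∪ R| = 145 − 25 + 0 = 120.00.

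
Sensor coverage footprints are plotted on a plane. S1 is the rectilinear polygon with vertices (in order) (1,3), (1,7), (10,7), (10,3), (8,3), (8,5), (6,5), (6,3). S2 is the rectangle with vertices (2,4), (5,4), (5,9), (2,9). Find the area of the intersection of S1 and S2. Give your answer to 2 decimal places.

The intersection is the polygon with vertices (5,7), (5,4), (2,4), (2,7).
By the shoelace formula its area is 9.00.

9.00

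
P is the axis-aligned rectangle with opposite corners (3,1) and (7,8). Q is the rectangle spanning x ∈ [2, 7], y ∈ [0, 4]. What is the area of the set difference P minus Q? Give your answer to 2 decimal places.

|P∩Q|: x∈[3,7], y∈[1,4] → 4·3 = 12.
|P| = 28.
|P ∖ Q| = |P| − |P∩Q| = 28 − 12 = 16.00.

16.00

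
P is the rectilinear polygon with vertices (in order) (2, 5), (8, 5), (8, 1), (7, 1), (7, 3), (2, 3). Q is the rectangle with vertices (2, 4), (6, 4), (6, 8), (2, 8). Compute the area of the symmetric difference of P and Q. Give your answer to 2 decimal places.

|P| = 14, |Q| = 16, |P∩Q| = 4.
|P △ Q| = |P| + |Q| − 2·|P∩Q| = 14 + 16 − 8 = 22.00.

22.00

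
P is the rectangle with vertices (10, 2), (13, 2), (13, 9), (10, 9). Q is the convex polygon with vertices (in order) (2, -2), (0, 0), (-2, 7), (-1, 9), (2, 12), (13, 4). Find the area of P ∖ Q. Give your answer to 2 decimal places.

|P| = 21, |P∩Q| = 5.7273.
|P ∖ Q| = |P| − |P∩Q| = 21 − 5.7273 = 15.27.

15.27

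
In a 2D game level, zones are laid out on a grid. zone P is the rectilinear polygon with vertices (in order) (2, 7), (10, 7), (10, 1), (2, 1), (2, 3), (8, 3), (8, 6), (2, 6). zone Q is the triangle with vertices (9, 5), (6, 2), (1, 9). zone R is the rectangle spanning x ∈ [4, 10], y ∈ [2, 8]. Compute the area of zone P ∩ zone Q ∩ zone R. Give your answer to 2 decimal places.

3.61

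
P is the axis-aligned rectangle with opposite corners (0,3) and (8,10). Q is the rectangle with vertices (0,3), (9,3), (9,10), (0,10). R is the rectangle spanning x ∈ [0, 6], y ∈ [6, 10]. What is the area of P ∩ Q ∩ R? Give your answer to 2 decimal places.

24.00

The intersection is the polygon with vertices (0,10), (6,10), (6,6), (0,6).
By the shoelace formula its area is 24.00.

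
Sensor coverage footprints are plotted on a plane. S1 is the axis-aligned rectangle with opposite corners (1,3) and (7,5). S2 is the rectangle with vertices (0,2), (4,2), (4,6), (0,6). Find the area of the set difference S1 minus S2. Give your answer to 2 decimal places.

|S1∩S2|: x∈[1,4], y∈[3,5] → 3·2 = 6.
|S1| = 12.
|S1 ∖ S2| = |S1| − |S1∩S2| = 12 − 6 = 6.00.

6.00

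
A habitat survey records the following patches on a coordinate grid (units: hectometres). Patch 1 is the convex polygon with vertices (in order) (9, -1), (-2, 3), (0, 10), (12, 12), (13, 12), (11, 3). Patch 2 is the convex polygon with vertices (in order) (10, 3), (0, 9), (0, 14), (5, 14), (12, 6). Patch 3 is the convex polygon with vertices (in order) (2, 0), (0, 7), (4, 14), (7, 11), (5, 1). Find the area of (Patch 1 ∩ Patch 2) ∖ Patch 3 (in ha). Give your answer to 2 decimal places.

28.73

|Patch 1 ∩ Patch 2| = 49.0789.
|(Patch 1 ∩ Patch 2) ∩ Patch 3| = 20.3482.
|(Patch 1 ∩ Patch 2) ∖ Patch 3| = 49.0789 − 20.3482 = 28.73.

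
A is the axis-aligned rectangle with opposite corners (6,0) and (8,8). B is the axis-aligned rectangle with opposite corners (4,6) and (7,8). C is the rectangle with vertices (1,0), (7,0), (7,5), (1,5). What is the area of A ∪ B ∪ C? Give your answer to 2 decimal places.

45.00

By inclusion–exclusion:
Individual areas: |A| = 16, |B| = 6, |C| = 30.
|A∩B|: x∈[6,7], y∈[6,8] → 1·2 = 2.
|A∩C|: x∈[6,7], y∈[0,5] → 1·5 = 5.
|B∩C| = 0 (no overlap).
|A∩B∩C| = 0.
|A ∪ B ∪ C| = 52 − 7 + 0 = 45.00.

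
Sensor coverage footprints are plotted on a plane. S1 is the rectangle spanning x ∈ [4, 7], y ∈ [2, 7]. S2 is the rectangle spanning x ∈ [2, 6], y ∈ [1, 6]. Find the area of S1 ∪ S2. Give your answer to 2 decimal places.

27.00

By inclusion–exclusion:
Individual areas: |S1| = 15, |S2| = 20.
|S1∩S2|: x∈[4,6], y∈[2,6] → 2·4 = 8.
|S1 ∪ S2| = 35 − 8 = 27.00.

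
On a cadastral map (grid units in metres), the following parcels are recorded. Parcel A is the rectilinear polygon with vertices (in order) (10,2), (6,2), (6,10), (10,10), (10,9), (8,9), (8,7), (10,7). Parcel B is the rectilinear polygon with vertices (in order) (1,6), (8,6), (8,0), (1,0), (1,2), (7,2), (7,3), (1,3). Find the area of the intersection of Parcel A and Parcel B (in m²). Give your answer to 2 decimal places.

7.00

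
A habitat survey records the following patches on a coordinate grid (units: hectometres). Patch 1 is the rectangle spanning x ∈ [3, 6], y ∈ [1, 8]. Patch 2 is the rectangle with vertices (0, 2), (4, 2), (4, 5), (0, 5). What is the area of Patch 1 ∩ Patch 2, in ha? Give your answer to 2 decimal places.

3.00

|Patch 1∩Patch 2|: x∈[3,4], y∈[2,5] → 1·3 = 3.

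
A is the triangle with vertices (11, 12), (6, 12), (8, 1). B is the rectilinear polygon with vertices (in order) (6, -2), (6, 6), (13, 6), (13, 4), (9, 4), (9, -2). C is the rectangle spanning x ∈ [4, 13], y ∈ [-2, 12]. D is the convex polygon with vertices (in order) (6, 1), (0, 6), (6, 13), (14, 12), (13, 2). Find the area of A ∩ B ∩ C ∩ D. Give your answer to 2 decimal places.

5.66

The intersection is the polygon with vertices (9.364,6), (8.081,1.297), (7.949,1.278), (7.091,6).
By the shoelace formula its area is 5.66.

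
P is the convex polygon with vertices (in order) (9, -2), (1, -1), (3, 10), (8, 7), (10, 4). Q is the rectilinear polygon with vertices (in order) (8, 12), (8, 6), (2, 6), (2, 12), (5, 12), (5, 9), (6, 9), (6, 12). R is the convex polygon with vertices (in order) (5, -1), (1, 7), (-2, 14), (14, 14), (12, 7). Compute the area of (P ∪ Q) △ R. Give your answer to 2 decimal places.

|P ∪ Q| = 92.5455.
|(P ∪ Q) ∩ R| = 64.6229.
|(P ∪ Q) △ R| = 92.5455 + 138.5 − 129.2459 = 101.80.

101.80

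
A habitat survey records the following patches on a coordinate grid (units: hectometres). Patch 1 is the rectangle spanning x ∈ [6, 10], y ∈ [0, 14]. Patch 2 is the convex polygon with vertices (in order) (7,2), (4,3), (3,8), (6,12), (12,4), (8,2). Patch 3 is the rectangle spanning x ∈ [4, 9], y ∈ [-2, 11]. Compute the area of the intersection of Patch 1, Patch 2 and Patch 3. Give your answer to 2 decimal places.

The intersection is the polygon with vertices (8,2), (7,2), (6,2.333), (6,11), (6.75,11), (9,8), (9,2.5).
By the shoelace formula its area is 23.21.

23.21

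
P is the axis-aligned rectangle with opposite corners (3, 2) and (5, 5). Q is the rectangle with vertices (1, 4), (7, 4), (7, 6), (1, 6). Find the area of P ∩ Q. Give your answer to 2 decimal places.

|P∩Q|: x∈[3,5], y∈[4,5] → 2·1 = 2.

2.00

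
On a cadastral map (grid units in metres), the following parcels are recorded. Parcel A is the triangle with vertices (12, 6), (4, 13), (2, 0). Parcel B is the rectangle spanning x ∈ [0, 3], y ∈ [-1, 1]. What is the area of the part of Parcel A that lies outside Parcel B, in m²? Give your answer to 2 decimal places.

58.38

|Parcel A| = 59, |Parcel A∩Parcel B| = 0.6231.
|Parcel A ∖ Parcel B| = |Parcel A| − |Parcel A∩Parcel B| = 59 − 0.6231 = 58.38.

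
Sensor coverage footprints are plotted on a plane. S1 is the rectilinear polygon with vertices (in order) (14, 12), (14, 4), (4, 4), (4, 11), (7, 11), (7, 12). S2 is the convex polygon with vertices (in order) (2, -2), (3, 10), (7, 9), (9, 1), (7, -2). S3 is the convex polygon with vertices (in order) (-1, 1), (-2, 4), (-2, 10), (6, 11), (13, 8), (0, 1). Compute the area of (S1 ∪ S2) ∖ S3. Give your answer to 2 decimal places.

73.32

|S1 ∪ S2| = 120.75.
|(S1 ∪ S2) ∩ S3| = 47.427.
|(S1 ∪ S2) ∖ S3| = 120.75 − 47.427 = 73.32.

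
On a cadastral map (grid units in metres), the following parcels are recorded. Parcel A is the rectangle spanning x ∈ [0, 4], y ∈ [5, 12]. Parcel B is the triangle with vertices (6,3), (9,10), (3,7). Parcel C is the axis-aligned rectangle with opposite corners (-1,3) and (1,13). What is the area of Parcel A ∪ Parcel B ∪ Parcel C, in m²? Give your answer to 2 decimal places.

By inclusion–exclusion:
Individual areas: |Parcel A| = 28, |Parcel B| = 16.5, |Parcel C| = 20.
|Parcel A∩Parcel B| = 0.9167.
|Parcel A∩Parcel C|: x∈[0,1], y∈[5,12] → 1·7 = 7.
|Parcel B∩Parcel C| = 0.
|Parcel A∩Parcel B∩Parcel C| = 0.
|Parcel A ∪ Parcel B ∪ Parcel C| = 64.5 − 7.9167 + 0 = 56.58.

56.58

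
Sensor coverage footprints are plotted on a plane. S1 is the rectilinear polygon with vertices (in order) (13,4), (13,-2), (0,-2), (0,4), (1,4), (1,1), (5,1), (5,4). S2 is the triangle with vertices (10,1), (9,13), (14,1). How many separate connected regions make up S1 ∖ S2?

2

S1 ∖ S2 splits into 2 disjoint pieces (area 0.075, area 56.625).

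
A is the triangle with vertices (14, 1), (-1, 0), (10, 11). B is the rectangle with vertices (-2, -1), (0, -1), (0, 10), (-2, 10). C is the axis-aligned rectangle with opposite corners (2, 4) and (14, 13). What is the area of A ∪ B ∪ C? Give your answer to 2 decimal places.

172.23

By inclusion–exclusion:
Individual areas: |A| = 77, |B| = 22, |C| = 108.
|A∩B| = 0.4667.
|A∩C| = 34.3.
|B∩C| = 0 (no overlap).
|A∩B∩C| = 0.
|A ∪ B ∪ C| = 207 − 34.7667 + 0 = 172.23.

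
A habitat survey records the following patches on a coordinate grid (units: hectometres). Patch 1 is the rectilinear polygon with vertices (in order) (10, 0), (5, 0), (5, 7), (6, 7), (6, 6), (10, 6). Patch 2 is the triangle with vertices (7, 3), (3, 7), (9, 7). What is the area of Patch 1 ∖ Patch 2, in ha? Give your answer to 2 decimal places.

|Patch 1| = 31, |Patch 1∩Patch 2| = 7.25.
|Patch 1 ∖ Patch 2| = |Patch 1| − |Patch 1∩Patch 2| = 31 − 7.25 = 23.75.

23.75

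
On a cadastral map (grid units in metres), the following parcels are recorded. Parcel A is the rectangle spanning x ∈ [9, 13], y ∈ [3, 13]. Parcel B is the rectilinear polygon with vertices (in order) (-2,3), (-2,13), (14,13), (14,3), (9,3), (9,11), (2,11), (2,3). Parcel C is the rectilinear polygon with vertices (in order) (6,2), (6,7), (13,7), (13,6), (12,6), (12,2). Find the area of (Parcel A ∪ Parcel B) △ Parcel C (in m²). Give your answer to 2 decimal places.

|Parcel A ∪ Parcel B| = 104.
|(Parcel A ∪ Parcel B) ∩ Parcel C| = 13.
|(Parcel A ∪ Parcel B) △ Parcel C| = 104 + 31 − 26 = 109.00.

109.00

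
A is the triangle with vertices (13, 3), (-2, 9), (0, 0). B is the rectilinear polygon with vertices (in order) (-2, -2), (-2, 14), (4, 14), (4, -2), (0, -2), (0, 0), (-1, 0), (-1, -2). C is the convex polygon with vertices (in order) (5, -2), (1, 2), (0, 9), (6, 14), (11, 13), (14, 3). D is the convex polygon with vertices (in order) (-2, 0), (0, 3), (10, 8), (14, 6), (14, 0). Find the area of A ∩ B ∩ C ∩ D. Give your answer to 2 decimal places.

9.90

The intersection is the polygon with vertices (2.438,0.562), (1,2), (0.8,3.4), (4,5), (4,0.923).
By the shoelace formula its area is 9.90.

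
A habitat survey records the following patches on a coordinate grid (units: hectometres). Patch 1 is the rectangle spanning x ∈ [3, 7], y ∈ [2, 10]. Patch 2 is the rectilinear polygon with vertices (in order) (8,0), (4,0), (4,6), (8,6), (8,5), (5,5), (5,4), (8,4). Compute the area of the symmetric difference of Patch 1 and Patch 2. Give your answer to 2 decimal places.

33.00

|Patch 1| = 32, |Patch 2| = 21, |Patch 1∩Patch 2| = 10.
|Patch 1 △ Patch 2| = |Patch 1| + |Patch 2| − 2·|Patch 1∩Patch 2| = 32 + 21 − 20 = 33.00.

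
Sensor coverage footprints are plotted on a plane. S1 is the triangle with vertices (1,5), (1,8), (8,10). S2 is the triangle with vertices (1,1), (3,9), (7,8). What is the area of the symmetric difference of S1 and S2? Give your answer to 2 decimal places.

|S1| = 10.5, |S2| = 17, |S1∩S2| = 4.2386.
|S1 △ S2| = |S1| + |S2| − 2·|S1∩S2| = 10.5 + 17 − 8.4773 = 19.02.

19.02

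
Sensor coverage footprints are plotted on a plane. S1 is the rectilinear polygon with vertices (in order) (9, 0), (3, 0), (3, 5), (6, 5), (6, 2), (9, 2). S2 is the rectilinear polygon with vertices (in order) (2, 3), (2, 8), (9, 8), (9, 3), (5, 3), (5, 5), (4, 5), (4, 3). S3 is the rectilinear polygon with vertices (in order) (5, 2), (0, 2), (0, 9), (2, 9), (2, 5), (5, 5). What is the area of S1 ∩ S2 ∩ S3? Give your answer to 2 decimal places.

2.00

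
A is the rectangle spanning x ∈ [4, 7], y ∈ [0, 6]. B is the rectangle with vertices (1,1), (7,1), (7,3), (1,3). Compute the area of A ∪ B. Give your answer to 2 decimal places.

By inclusion–exclusion:
Individual areas: |A| = 18, |B| = 12.
|A∩B|: x∈[4,7], y∈[1,3] → 3·2 = 6.
|A ∪ B| = 30 − 6 = 24.00.

24.00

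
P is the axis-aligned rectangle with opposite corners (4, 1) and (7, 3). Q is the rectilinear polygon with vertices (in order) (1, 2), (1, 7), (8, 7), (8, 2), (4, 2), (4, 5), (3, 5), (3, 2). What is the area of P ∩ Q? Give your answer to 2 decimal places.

3.00

The intersection is the polygon with vertices (7,3), (7,2), (4,2), (4,3).
By the shoelace formula its area is 3.00.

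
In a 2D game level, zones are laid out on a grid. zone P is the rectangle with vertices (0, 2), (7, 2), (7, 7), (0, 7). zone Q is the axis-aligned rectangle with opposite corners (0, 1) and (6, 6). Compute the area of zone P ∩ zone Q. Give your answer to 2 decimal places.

24.00

|zone P∩zone Q|: x∈[0,6], y∈[2,6] → 6·4 = 24.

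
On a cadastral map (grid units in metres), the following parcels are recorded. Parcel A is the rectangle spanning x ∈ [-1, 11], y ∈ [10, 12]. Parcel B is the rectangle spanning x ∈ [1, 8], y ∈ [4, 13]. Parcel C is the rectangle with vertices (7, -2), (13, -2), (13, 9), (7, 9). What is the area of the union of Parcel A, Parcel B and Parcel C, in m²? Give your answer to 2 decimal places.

By inclusion–exclusion:
Individual areas: |Parcel A| = 24, |Parcel B| = 63, |Parcel C| = 66.
|Parcel A∩Parcel B|: x∈[1,8], y∈[10,12] → 7·2 = 14.
|Parcel A∩Parcel C| = 0 (no overlap).
|Parcel B∩Parcel C|: x∈[7,8], y∈[4,9] → 1·5 = 5.
|Parcel A∩Parcel B∩Parcel C| = 0.
|Parcel A ∪ Parcel B ∪ Parcel C| = 153 − 19 + 0 = 134.00.

134.00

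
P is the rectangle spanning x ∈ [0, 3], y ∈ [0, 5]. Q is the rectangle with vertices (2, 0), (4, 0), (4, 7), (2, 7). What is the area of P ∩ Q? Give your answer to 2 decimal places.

|P∩Q|: x∈[2,3], y∈[0,5] → 1·5 = 5.

5.00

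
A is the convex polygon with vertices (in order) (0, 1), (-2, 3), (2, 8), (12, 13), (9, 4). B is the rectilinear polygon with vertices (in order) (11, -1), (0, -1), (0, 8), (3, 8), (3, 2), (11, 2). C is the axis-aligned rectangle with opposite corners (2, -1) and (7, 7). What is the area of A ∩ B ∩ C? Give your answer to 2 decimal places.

The intersection is the polygon with vertices (3,2), (2,1.667), (2,7), (3,7).
By the shoelace formula its area is 5.17.

5.17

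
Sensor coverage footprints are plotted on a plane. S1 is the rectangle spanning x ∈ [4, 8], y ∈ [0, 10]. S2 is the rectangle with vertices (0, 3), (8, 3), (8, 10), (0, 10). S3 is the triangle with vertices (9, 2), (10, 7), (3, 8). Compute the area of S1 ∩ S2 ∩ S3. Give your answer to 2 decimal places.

The intersection is the polygon with vertices (4,7.857), (8,7.286), (8,3), (4,7).
By the shoelace formula its area is 10.29.

10.29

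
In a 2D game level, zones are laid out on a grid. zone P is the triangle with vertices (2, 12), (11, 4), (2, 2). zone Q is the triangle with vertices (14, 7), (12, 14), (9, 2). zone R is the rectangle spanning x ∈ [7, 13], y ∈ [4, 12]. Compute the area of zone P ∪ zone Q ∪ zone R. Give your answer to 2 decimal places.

90.45

By inclusion–exclusion:
Individual areas: |zone P| = 45, |zone Q| = 22.5, |zone R| = 48.
|zone P∩zone Q| = 1.0829.
|zone P∩zone R| = 7.1111.
|zone Q∩zone R| = 17.6786.
|zone P∩zone Q∩zone R| = 0.8182.
|zone P ∪ zone Q ∪ zone R| = 115.5 − 25.8726 + 0.8182 = 90.45.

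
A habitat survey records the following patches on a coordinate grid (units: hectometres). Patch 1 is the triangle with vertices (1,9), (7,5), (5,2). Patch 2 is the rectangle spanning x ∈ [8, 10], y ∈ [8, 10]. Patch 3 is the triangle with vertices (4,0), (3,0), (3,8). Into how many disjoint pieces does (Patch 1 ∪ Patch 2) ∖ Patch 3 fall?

(Patch 1 ∪ Patch 2) ∖ Patch 3 splits into 3 disjoint pieces (area 2.1667, area 10.3409, area 4).

3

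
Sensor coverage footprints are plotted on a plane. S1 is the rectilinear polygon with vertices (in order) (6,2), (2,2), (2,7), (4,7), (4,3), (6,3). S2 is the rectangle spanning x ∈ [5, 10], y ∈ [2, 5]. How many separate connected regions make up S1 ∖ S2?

1

S1 ∖ S2 is a single connected region.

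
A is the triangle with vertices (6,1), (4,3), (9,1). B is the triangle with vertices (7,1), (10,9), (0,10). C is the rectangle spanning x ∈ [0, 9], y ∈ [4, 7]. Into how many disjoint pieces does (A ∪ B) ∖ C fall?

(A ∪ B) ∖ C splits into 2 disjoint pieces (area 7.7219, area 20.8333).

2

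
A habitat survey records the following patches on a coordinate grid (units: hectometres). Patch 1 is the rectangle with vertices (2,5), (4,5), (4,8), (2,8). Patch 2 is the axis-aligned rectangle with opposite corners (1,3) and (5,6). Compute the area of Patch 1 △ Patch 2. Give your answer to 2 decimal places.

|Patch 1∩Patch 2|: x∈[2,4], y∈[5,6] → 2·1 = 2.
|Patch 1 △ Patch 2| = |Patch 1| + |Patch 2| − 2·|Patch 1∩Patch 2| = 6 + 12 − 4 = 14.00.

14.00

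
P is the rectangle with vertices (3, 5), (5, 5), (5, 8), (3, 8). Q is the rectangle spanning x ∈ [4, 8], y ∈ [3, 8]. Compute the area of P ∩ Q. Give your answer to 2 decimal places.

|P∩Q|: x∈[4,5], y∈[5,8] → 1·3 = 3.

3.00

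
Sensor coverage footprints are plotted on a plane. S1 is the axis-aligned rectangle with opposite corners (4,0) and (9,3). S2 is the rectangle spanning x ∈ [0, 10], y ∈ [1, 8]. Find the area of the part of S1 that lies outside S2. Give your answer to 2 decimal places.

|S1∩S2|: x∈[4,9], y∈[1,3] → 5·2 = 10.
|S1| = 15.
|S1 ∖ S2| = |S1| − |S1∩S2| = 15 − 10 = 5.00.

5.00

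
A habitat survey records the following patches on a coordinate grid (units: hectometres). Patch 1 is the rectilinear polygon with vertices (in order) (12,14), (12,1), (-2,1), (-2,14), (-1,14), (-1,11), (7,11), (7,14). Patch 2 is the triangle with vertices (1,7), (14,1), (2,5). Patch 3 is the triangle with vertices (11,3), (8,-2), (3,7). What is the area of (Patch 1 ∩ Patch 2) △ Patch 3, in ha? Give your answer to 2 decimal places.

24.78

|Patch 1 ∩ Patch 2| = 9.7436.
|(Patch 1 ∩ Patch 2) ∩ Patch 3| = 5.4807.
|(Patch 1 ∩ Patch 2) △ Patch 3| = 9.7436 + 26 − 10.9614 = 24.78.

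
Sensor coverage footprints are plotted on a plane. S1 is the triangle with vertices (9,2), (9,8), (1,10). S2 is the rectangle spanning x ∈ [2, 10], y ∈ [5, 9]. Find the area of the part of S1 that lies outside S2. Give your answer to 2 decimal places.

6.00

|S1| = 24, |S1∩S2| = 18.
|S1 ∖ S2| = |S1| − |S1∩S2| = 24 − 18 = 6.00.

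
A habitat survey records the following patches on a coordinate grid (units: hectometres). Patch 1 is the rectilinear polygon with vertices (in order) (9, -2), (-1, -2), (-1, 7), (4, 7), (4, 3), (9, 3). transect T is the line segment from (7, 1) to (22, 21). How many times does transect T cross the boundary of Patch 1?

The segment meets the boundary at (8.5,3).

1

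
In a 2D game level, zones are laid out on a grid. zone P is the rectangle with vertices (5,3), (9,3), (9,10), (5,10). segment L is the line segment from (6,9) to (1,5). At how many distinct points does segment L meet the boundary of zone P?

The segment meets the boundary at (5,8.2).

1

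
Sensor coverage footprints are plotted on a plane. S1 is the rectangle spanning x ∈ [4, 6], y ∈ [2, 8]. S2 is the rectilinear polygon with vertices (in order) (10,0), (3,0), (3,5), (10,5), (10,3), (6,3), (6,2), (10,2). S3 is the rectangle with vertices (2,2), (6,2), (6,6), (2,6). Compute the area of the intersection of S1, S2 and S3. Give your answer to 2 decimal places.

The intersection is the polygon with vertices (4,2), (4,5), (6,5), (6,3), (6,2).
By the shoelace formula its area is 6.00.

6.00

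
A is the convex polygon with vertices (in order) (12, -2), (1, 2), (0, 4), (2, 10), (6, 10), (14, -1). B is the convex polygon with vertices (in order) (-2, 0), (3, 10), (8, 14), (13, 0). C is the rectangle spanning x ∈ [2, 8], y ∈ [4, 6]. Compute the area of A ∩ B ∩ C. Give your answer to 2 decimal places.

The intersection is the polygon with vertices (2,4), (2,6), (8,6), (8,4).
By the shoelace formula its area is 12.00.

12.00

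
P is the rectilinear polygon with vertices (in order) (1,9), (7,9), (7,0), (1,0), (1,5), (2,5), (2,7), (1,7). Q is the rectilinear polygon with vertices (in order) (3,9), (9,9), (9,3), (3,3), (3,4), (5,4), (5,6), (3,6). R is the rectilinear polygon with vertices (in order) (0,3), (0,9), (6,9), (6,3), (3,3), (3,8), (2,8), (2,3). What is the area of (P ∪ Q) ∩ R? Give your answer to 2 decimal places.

|P ∪ Q| = 64.
|(P ∪ Q) ∩ R| = 23.00.

23.00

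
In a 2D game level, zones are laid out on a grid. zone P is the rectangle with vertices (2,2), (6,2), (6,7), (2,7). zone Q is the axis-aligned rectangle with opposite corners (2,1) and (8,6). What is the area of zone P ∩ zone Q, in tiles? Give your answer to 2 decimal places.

|zone P∩zone Q|: x∈[2,6], y∈[2,6] → 4·4 = 16.

16.00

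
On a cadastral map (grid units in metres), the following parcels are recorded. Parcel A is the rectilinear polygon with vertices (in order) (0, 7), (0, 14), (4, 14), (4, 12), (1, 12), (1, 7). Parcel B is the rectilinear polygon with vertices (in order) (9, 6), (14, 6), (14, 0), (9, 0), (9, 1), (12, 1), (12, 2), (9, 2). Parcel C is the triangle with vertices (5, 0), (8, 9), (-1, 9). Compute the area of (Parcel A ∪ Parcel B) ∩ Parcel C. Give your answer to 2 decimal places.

1.92

The region (Parcel A ∪ Parcel B) ∩ Parcel C is the polygon with vertices (0,9), (1,9), (1,7), (0.333,7), (0,7.5).
By the shoelace formula its area is 1.92.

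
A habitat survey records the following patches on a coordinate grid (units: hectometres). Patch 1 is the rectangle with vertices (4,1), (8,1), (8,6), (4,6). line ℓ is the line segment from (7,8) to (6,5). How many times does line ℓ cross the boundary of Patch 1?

1

The segment meets the boundary at (6.333,6).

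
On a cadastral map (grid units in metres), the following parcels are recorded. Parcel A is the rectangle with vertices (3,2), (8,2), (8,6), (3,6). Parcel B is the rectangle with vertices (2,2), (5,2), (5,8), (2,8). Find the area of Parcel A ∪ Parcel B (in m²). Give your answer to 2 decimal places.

By inclusion–exclusion:
Individual areas: |Parcel A| = 20, |Parcel B| = 18.
|Parcel A∩Parcel B|: x∈[3,5], y∈[2,6] → 2·4 = 8.
|Parcel A ∪ Parcel B| = 38 − 8 = 30.00.

30.00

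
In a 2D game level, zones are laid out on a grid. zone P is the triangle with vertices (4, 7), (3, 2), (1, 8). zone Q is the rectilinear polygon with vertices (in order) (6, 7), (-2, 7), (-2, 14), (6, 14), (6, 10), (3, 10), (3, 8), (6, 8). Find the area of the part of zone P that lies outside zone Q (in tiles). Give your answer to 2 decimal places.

|zone P| = 8, |zone P∩zone Q| = 1.3333.
|zone P ∖ zone Q| = |zone P| − |zone P∩zone Q| = 8 − 1.3333 = 6.67.

6.67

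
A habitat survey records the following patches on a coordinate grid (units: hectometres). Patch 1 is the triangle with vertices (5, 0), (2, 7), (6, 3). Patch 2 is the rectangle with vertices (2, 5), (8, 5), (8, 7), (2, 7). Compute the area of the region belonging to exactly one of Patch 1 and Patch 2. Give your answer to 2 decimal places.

17.71

|Patch 1| = 8, |Patch 2| = 12, |Patch 1∩Patch 2| = 1.1429.
|Patch 1 △ Patch 2| = |Patch 1| + |Patch 2| − 2·|Patch 1∩Patch 2| = 8 + 12 − 2.2857 = 17.71.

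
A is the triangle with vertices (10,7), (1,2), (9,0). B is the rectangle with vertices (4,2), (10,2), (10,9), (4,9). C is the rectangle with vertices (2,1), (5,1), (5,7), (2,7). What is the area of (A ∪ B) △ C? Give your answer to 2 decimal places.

|A ∪ B| = 52.7857.
|(A ∪ B) ∩ C| = 9.0972.
|(A ∪ B) △ C| = 52.7857 + 18 − 18.1944 = 52.59.

52.59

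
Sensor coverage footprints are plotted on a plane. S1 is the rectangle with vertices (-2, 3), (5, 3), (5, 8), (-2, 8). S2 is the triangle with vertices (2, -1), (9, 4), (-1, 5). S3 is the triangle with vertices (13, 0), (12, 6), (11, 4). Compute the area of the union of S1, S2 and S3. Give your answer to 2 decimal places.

58.30

By inclusion–exclusion:
Individual areas: |S1| = 35, |S2| = 28.5, |S3| = 4.
|S1∩S2| = 9.2.
|S1∩S3| = 0.
|S2∩S3| = 0.
|S1∩S2∩S3| = 0.
|S1 ∪ S2 ∪ S3| = 67.5 − 9.2 + 0 = 58.30.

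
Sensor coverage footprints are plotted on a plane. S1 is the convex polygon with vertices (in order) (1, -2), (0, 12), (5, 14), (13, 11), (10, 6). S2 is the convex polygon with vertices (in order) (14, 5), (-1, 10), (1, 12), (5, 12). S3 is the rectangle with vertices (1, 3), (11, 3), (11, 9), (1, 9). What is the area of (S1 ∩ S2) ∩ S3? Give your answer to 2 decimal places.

The region (S1 ∩ S2) ∩ S3 is the polygon with vertices (10.864,7.439), (10.167,6.278), (2,9), (8.857,9).
By the shoelace formula its area is 11.04.

11.04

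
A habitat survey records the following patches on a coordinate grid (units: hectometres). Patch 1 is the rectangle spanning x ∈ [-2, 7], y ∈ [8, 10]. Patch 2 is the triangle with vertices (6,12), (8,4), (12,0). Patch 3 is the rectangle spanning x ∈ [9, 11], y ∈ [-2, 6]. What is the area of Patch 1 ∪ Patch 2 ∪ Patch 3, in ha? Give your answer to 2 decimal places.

By inclusion–exclusion:
Individual areas: |Patch 1| = 18, |Patch 2| = 12, |Patch 3| = 16.
|Patch 1∩Patch 2| = 0.5.
|Patch 1∩Patch 3| = 0 (no overlap).
|Patch 2∩Patch 3| = 4.
|Patch 1∩Patch 2∩Patch 3| = 0.
|Patch 1 ∪ Patch 2 ∪ Patch 3| = 46 − 4.5 + 0 = 41.50.

41.50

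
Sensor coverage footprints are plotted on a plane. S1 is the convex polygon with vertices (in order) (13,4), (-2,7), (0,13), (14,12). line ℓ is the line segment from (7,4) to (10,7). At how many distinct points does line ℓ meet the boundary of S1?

The segment meets the boundary at (8,5).

1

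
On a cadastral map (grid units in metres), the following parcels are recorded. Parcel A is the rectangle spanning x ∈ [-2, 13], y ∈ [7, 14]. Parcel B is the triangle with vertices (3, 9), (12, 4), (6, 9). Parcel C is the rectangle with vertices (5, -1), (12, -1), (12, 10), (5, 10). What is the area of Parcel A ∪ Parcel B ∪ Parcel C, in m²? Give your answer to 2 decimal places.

By inclusion–exclusion:
Individual areas: |Parcel A| = 105, |Parcel B| = 7.5, |Parcel C| = 77.
|Parcel A∩Parcel B| = 4.8.
|Parcel A∩Parcel C|: x∈[5,12], y∈[7,10] → 7·3 = 21.
|Parcel B∩Parcel C| = 6.3889.
|Parcel A∩Parcel B∩Parcel C| = 3.6889.
|Parcel A ∪ Parcel B ∪ Parcel C| = 189.5 − 32.1889 + 3.6889 = 161.00.

161.00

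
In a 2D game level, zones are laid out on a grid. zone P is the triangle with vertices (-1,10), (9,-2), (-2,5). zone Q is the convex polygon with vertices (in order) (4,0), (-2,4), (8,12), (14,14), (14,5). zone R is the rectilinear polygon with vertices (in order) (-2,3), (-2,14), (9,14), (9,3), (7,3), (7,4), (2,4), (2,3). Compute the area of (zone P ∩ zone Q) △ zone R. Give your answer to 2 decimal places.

|zone P ∩ zone Q| = 18.534.
|(zone P ∩ zone Q) ∩ zone R| = 9.8452.
|(zone P ∩ zone Q) △ zone R| = 18.534 + 116 − 19.6905 = 114.84.

114.84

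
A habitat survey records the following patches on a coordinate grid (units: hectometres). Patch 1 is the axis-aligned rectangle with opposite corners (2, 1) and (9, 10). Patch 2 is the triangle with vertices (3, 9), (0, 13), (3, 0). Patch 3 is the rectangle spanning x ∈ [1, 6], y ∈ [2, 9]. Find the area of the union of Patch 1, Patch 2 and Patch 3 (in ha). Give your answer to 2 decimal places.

73.66

By inclusion–exclusion:
Individual areas: |Patch 1| = 63, |Patch 2| = 13.5, |Patch 3| = 35.
|Patch 1∩Patch 2| = 7.3429.
|Patch 1∩Patch 3|: x∈[2,6], y∈[2,9] → 4·7 = 28.
|Patch 2∩Patch 3| = 8.8718.
|Patch 1∩Patch 2∩Patch 3| = 6.3718.
|Patch 1 ∪ Patch 2 ∪ Patch 3| = 111.5 − 44.2147 + 6.3718 = 73.66.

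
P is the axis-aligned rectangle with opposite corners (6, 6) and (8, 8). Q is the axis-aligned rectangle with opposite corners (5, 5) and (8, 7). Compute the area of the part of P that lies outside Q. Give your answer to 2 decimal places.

2.00

|P∩Q|: x∈[6,8], y∈[6,7] → 2·1 = 2.
|P| = 4.
|P ∖ Q| = |P| − |P∩Q| = 4 − 2 = 2.00.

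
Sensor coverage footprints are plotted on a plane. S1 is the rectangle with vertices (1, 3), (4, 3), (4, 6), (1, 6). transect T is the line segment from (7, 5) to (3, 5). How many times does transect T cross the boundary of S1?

1

The segment meets the boundary at (4,5).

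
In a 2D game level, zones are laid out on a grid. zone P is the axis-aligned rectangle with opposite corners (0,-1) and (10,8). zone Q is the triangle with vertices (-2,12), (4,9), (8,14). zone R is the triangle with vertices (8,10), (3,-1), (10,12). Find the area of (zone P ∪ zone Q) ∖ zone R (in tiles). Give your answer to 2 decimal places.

|zone P ∪ zone Q| = 111.
|(zone P ∪ zone Q) ∩ zone R| = 3.3986.
|(zone P ∪ zone Q) ∖ zone R| = 111 − 3.3986 = 107.60.

107.60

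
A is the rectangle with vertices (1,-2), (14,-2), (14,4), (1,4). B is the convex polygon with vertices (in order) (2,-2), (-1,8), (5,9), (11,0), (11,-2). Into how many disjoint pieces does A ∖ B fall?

A ∖ B splits into 2 disjoint pieces (area 23.3333, area 1.6667).

2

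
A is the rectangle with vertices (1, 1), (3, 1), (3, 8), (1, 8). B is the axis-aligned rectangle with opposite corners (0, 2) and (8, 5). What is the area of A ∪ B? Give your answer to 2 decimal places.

By inclusion–exclusion:
Individual areas: |A| = 14, |B| = 24.
|A∩B|: x∈[1,3], y∈[2,5] → 2·3 = 6.
|A ∪ B| = 38 − 6 = 32.00.

32.00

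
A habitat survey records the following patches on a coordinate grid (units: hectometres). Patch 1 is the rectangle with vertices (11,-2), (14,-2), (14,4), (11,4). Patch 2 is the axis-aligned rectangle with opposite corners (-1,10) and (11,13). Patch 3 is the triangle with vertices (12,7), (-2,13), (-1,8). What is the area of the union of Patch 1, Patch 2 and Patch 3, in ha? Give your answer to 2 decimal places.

By inclusion–exclusion:
Individual areas: |Patch 1| = 18, |Patch 2| = 36, |Patch 3| = 32.
|Patch 1∩Patch 2| = 0 (no overlap).
|Patch 1∩Patch 3| = 0.
|Patch 2∩Patch 3| = 7.7143.
|Patch 1∩Patch 2∩Patch 3| = 0.
|Patch 1 ∪ Patch 2 ∪ Patch 3| = 86 − 7.7143 + 0 = 78.29.

78.29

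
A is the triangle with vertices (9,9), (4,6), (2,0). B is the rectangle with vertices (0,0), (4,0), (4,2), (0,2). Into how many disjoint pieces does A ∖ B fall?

A ∖ B is a single connected region.

1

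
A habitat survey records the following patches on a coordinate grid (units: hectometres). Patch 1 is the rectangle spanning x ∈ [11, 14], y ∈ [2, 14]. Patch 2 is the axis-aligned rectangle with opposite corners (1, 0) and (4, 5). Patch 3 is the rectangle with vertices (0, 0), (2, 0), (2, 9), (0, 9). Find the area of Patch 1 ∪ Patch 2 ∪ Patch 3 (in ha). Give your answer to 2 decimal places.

By inclusion–exclusion:
Individual areas: |Patch 1| = 36, |Patch 2| = 15, |Patch 3| = 18.
|Patch 1∩Patch 2| = 0 (no overlap).
|Patch 1∩Patch 3| = 0 (no overlap).
|Patch 2∩Patch 3|: x∈[1,2], y∈[0,5] → 1·5 = 5.
|Patch 1∩Patch 2∩Patch 3| = 0.
|Patch 1 ∪ Patch 2 ∪ Patch 3| = 69 − 5 + 0 = 64.00.

64.00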